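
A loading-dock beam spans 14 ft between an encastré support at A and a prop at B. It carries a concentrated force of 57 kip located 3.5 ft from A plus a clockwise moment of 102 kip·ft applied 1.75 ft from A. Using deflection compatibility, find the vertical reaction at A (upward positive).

R_A = 49.54 kip

Remove the prop at B; the released (primary) structure is a cantilever built in at A.
Deflection at B on the released cantilever, summing each load's contribution:
  point load 57 at a = 3.5: Pa²(3L − a)/(6EI) = 4480/EI
  clockwise couple 102 at a = 1.75: M₀a(2L − a)/(2EI) = 2343/EI
  δ_0 = 6823/EI
Flexibility coefficient — unit upward force at B: δ_{BB} = L³/(3EI) = 914.7/EI.
The prop prevents deflection at B: R_B = δ_0/δ_{BB} = 6823/914.7 = 7.46 kip.
Vertical equilibrium: R_A = ΣP − R_B = 57 − 7.46 = 49.54 kip.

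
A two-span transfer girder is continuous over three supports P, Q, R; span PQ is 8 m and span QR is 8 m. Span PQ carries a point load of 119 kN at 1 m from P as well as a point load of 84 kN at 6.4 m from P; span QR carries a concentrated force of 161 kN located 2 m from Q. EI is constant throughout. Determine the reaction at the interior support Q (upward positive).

R_Q = 248.7 kN

Release continuity at Q by inserting a hinge; the redundant is the internal moment M_Q. The primary structure is two simply-supported spans PQ and QR.
End slopes at the hinge Q, treating each span as simply supported:
  span PQ: point load 119 at a = 1: Pab(L + a)/(6LEI) = 156.2/EI
  span PQ: point load 84 at a = 6.4: Pab(L + a)/(6LEI) = 258/EI
  span QR: point load 161 at a = 2: Pab(L + b)/(6LEI) = 563.5/EI
  relative rotation θ_0 = (414.2 + 563.5)/EI = 977.7/EI
A unit hogging moment at Q produces rotation L₁/(3EI) + L₂/(3EI) = 5.333/EI.
Compatibility: M_Q·(L₁+L₂)/(3EI) = θ_0, giving M_Q = 183.3 kN·m (hogging).
Span PQ, ΣM about P with M_Q applied at Q: R_Q^{PQ}·8 = 656.6 + 183.3, so R_Q^{PQ} = 105 kN and R_P = 203 − 105 = 98.01 kN.
Span QR, ΣM about R: R_Q^{QR}·8 = 966 + 183.3, so R_Q^{QR} = 143.7 kN and R_R = 161 − 143.7 = 17.33 kN.
R_Q = 105 + 143.7 = 248.7 kN.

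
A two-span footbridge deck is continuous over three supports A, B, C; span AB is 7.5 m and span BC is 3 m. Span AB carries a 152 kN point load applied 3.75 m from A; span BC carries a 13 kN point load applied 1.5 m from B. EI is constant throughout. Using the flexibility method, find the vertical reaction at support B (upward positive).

R_B = 154.7 kN

Take M_B as the redundant. Released structure: two simple spans AB and BC with a hinge at B.
Rotations at B on the released spans (each span's end-slope, ×1/EI):
  span AB: point load 152 at a = 3.75: Pab(L + a)/(6LEI) = 534.4/EI
  span BC: point load 13 at a = 1.5: Pab(L + b)/(6LEI) = 7.312/EI
  relative rotation θ_0 = (534.4 + 7.312)/EI = 541.7/EI
A unit hogging moment at B produces rotation L₁/(3EI) + L₂/(3EI) = 3.5/EI.
Compatibility: M_B·(L₁+L₂)/(3EI) = θ_0, giving M_B = 154.8 kN·m (hogging).
Span AB, ΣM about A with M_B applied at B: R_B^{AB}·7.5 = 570 + 154.8, so R_B^{AB} = 96.64 kN and R_A = 152 − 96.64 = 55.36 kN.
Span BC, ΣM about C: R_B^{BC}·3 = 19.5 + 154.8, so R_B^{BC} = 58.09 kN and R_C = 13 − 58.09 = -45.09 kN.
R_B = 96.64 + 58.09 = 154.7 kN.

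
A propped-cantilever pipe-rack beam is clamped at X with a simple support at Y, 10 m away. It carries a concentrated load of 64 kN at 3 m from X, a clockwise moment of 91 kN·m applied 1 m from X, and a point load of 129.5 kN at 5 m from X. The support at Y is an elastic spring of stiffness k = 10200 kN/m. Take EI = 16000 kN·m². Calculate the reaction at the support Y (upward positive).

R_Y = 50.6 kN

Take the reaction at Y as the redundant and release it; the primary structure is a cantilever fixed at X.
Downward deflection at the released point Y due to the loads:
  point load 64 at a = 3: Pa²(3L − a)/(6EI) = 2592/EI
  clockwise couple 91 at a = 1: M₀a(2L − a)/(2EI) = 864.5/EI
  point load 129.5 at a = 5: Pa²(3L − a)/(6EI) = 13490/EI
  δ_0 = 16946/EI
Tip deflection under a unit load at Y: L³/(3EI) = 333.3/EI.
With EI = 16000 kN·m²: δ_0 = 1.0591 m and δ_{YY} = 0.020833 m/kN.
Compatibility — the spring shortens by R_Y/k under the reaction it provides: δ_0 − R_Y·δ_{YY} = R_Y/k. With 1/k = 0.000098 m/kN, R_Y = δ_0 / (δ_{YY} + 1/k) = 1.0591 / (0.020833 + 0.000098) = 50.6 kN.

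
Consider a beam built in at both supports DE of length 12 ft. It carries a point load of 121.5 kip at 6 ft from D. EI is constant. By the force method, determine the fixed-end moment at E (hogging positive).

M_E = 182.2 kip·ft

Release both end moments; the primary structure is a simply-supported span DE with redundants M_D and M_E.
On the primary (simply-supported) span, the end slopes from the loading are:
  at D: point load 121.5 at a = 6: Pab(L + b)/(6LEI) = 1094/EI
  at E: point load 121.5 at a = 6: Pab(L + a)/(6LEI) = 1094/EI
  θ_D0 = 1094/EI,  θ_E0 = 1094/EI
Flexibility coefficients: a unit moment at one end gives L/(3EI) there and L/(6EI) at the far end, so f₁₁ = f₂₂ = 4/EI and f₁₂ = f₂₁ = 2/EI.
Compatibility — zero rotation at each built-in end:
  4 M_D + 2 M_E = 1094
  2 M_D + 4 M_E = 1094
Solving the pair gives M_D = 182.2 kip·ft and M_E = 182.2 kip·ft (hogging).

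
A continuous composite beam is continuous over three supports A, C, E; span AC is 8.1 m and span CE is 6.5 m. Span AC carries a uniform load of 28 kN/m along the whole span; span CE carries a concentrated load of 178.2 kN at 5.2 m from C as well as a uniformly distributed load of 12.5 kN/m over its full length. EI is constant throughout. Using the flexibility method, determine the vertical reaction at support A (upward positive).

R_A = 87.93 kN

Release continuity at C by inserting a hinge; the redundant is the internal moment M_C. The primary structure is two simply-supported spans AC and CE.
Discontinuity in slope at C on the released structure — sum the simple-span end rotations:
  span AC: UDL 28: wL³/(24EI) = 620/EI
  span CE: point load 178.2 at a = 5.2: Pab(L + b)/(6LEI) = 240.9/EI
  span CE: UDL 12.5: wL³/(24EI) = 143/EI
  relative rotation θ_0 = (620 + 384)/EI = 1004/EI
A unit hogging moment at C produces rotation L₁/(3EI) + L₂/(3EI) = 4.867/EI.
Slope continuity at C: θ_0 = M_C·4.867/EI, so M_C = 1004/4.867 = 206.3 kN·m (hogging).
Span AC, ΣM about A with M_C applied at C: R_C^{AC}·8.1 = 918.5 + 206.3, so R_C^{AC} = 138.9 kN and R_A = 226.8 − 138.9 = 87.93 kN.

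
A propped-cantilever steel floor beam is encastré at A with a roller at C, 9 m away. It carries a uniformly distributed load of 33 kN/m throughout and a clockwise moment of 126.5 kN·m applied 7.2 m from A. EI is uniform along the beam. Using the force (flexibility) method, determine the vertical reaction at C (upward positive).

Remove the prop at C; the released (primary) structure is a cantilever built in at A.
Free-end deflection of the primary structure under the applied loading (downward +):
  UDL 33: wL⁴/(8EI) = 27064/EI
  clockwise couple 126.5 at a = 7.2: M₀a(2L − a)/(2EI) = 4918/EI
  δ_0 = 31982/EI
Tip deflection under a unit load at C: L³/(3EI) = 243/EI.
Compatibility at C: δ_0 − R_C·δ_{CC} = 0, so R_C = 31982/243 = 131.6 kN.

R_C = 131.6 kN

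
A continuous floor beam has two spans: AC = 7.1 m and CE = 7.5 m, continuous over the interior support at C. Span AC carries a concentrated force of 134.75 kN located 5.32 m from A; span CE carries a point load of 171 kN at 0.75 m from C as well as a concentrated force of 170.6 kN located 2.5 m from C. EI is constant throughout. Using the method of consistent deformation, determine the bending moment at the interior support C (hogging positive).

Take M_C as the redundant. Released structure: two simple spans AC and CE with a hinge at C.
Rotations at C on the released spans (each span's end-slope, ×1/EI):
  span AC: point load 134.75 at a = 5.32: Pab(L + a)/(6LEI) = 372/EI
  span CE: point load 171 at a = 0.75: Pab(L + b)/(6LEI) = 274.1/EI
  span CE: point load 170.6 at a = 2.5: Pab(L + b)/(6LEI) = 592.4/EI
  relative rotation θ_0 = (372 + 866.5)/EI = 1239/EI
A unit hogging moment at C produces rotation L₁/(3EI) + L₂/(3EI) = 4.867/EI.
Slope continuity at C: θ_0 = M_C·4.867/EI, so M_C = 1239/4.867 = 254.5 kN·m (hogging).

M_C = 254.5 kN·m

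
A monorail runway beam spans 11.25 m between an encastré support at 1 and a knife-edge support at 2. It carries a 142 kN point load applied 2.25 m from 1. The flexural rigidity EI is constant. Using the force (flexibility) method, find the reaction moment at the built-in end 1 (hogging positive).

Take the reaction at 2 as the redundant and release it; the primary structure is a cantilever fixed at 1.
Primary-structure tip deflection at 2 by superposition:
  point load 142 at a = 2.25: Pa²(3L − a)/(6EI) = 3774/EI
Tip deflection under a unit load at 2: L³/(3EI) = 474.6/EI.
Compatibility at 2: δ_0 − R_2·δ_{22} = 0, so R_2 = 3774/474.6 = 7.952 kN.
Moment equilibrium about 1: M_1 = Σ(load moments about 1) − R_2·L = 319.5 − 7.952×11.25 = 230 kN·m.

M_1 = 230 kN·m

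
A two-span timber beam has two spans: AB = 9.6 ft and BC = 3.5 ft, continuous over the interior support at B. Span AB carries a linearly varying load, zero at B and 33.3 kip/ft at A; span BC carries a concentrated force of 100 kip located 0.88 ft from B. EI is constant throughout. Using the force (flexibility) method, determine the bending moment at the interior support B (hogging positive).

Take M_B as the redundant. Released structure: two simple spans AB and BC with a hinge at B.
Rotations at B on the released spans (each span's end-slope, ×1/EI):
  span AB: triangular load, peak 33.3: 7w₀L³/(360EI) = 572.9/EI
  span BC: point load 100 at a = 0.88: Pab(L + b)/(6LEI) = 67.19/EI
  relative rotation θ_0 = (572.9 + 67.19)/EI = 640.1/EI
A unit hogging moment at B produces rotation L₁/(3EI) + L₂/(3EI) = 4.367/EI.
Compatibility: M_B·(L₁+L₂)/(3EI) = θ_0, giving M_B = 146.6 kip·ft (hogging).

M_B = 146.6 kip·ft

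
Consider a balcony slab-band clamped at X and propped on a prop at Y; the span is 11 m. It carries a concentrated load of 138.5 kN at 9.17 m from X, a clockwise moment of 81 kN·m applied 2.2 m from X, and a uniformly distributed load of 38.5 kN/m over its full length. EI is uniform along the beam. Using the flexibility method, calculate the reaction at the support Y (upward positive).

Choose R_Y as the redundant. The primary structure is the cantilever fixed at X.
Free-end deflection of the primary structure under the applied loading (downward +):
  point load 138.5 at a = 9.17: Pa²(3L − a)/(6EI) = 46255/EI
  clockwise couple 81 at a = 2.2: M₀a(2L − a)/(2EI) = 1764/EI
  UDL 38.5: wL⁴/(8EI) = 70460/EI
  δ_0 = 118479/EI
Tip deflection under a unit load at Y: L³/(3EI) = 443.7/EI.
Compatibility at Y: δ_0 − R_Y·δ_{YY} = 0, so R_Y = 118479/443.7 = 267 kN.

R_Y = 267 kN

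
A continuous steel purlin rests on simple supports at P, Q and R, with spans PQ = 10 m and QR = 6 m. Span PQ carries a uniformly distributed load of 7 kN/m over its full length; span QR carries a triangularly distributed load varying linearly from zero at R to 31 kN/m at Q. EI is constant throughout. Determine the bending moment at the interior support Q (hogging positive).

Insert a hinge at Q; M_Q is the redundant, and each span becomes simply supported.
Discontinuity in slope at Q on the released structure — sum the simple-span end rotations:
  span PQ: UDL 7: wL³/(24EI) = 291.7/EI
  span QR: triangular load, peak 31: w₀L³/(45EI) = 148.8/EI
  relative rotation θ_0 = (291.7 + 148.8)/EI = 440.5/EI
A unit hogging moment at Q produces rotation L₁/(3EI) + L₂/(3EI) = 5.333/EI.
Compatibility: M_Q·(L₁+L₂)/(3EI) = θ_0, giving M_Q = 82.59 kN·m (hogging).

M_Q = 82.59 kN·m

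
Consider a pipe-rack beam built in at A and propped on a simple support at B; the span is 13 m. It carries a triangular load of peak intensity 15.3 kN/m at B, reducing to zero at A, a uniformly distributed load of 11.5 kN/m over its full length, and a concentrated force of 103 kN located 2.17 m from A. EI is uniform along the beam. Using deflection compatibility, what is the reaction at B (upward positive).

Remove the prop at B; the released (primary) structure is a cantilever built in at A.
Free-end deflection of the primary structure under the applied loading (downward +):
  triangular load, peak 15.3 at the free end: 11w₀L⁴/(120EI) = 40057/EI
  UDL 11.5: wL⁴/(8EI) = 41056/EI
  point load 103 at a = 2.17: Pa²(3L − a)/(6EI) = 2977/EI
  δ_0 = 84090/EI
Tip deflection under a unit load at B: L³/(3EI) = 732.3/EI.
Compatibility at B: δ_0 − R_B·δ_{BB} = 0, so R_B = 84090/732.3 = 114.8 kN.

R_B = 114.8 kN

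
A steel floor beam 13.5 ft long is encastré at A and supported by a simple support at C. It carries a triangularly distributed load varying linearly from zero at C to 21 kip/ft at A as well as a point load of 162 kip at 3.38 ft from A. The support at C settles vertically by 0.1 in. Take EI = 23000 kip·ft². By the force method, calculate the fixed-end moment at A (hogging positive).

M_A = 617.4 kip·ft

Remove the prop at C; the released (primary) structure is a cantilever built in at A.
Primary-structure tip deflection at C by superposition:
  triangular load, peak 21 at the fixed end: w₀L⁴/(30EI) = 23251/EI
  point load 162 at a = 3.38: Pa²(3L − a)/(6EI) = 11450/EI
  δ_0 = 34701/EI
Flexibility coefficient — unit upward force at C: δ_{CC} = L³/(3EI) = 820.1/EI.
With EI = 23000 kip·ft²: δ_0 = 1.5087 ft and δ_{CC} = 0.035658 ft/kip.
Compatibility — the beam at C must follow the support down by 0.008333 ft: δ_0 − R_C·δ_{CC} = 0.008333, so R_C = (1.5087 − 0.008333)/0.035658 = 42.08 kip.
Moment equilibrium about A: M_A = Σ(load moments about A) − R_C·L = 1185 − 42.08×13.5 = 617.4 kip·ft.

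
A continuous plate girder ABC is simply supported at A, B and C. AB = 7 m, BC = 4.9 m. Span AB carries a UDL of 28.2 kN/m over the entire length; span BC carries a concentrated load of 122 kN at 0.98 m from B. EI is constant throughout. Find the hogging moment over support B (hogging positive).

Insert a hinge at B; M_B is the redundant, and each span becomes simply supported.
End slopes at the hinge B, treating each span as simply supported:
  span AB: UDL 28.2: wL³/(24EI) = 403/EI
  span BC: point load 122 at a = 0.98: Pab(L + b)/(6LEI) = 140.6/EI
  relative rotation θ_0 = (403 + 140.6)/EI = 543.6/EI
A unit hogging moment at B produces rotation L₁/(3EI) + L₂/(3EI) = 3.967/EI.
Slope continuity at B: θ_0 = M_B·3.967/EI, so M_B = 543.6/3.967 = 137 kN·m (hogging).

M_B = 137 kN·m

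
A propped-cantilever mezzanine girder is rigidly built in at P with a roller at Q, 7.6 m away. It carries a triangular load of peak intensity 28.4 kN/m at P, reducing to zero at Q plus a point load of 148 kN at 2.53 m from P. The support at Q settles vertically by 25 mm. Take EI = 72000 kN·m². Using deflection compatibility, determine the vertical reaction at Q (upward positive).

R_Q = 31.15 kN

Choose R_Q as the redundant. The primary structure is the cantilever fixed at P.
Downward deflection at the released point Q due to the loads:
  triangular load, peak 28.4 at the fixed end: w₀L⁴/(30EI) = 3158/EI
  point load 148 at a = 2.53: Pa²(3L − a)/(6EI) = 3200/EI
  δ_0 = 6359/EI
Tip deflection under a unit load at Q: L³/(3EI) = 146.3/EI.
With EI = 72000 kN·m²: δ_0 = 0.088315 m and δ_{QQ} = 0.002032 m/kN.
Compatibility — the beam at Q must follow the support down by 0.025 m: δ_0 − R_Q·δ_{QQ} = 0.025, so R_Q = (0.088315 − 0.025)/0.002032 = 31.15 kN.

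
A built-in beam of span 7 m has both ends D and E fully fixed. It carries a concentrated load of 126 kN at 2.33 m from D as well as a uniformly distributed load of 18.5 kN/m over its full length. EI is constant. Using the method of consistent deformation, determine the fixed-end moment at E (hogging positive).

Take the two fixed-end moments M_D, M_E as redundants; the released structure is the simple span DE.
End rotations of the released simple span under the applied load (×1/EI):
  at D: point load 126 at a = 2.33: Pab(L + b)/(6LEI) = 380.9/EI
  at E: point load 126 at a = 2.33: Pab(L + a)/(6LEI) = 304.6/EI
  at D: UDL 18.5: wL³/(24EI) = 264.4/EI
  at E: UDL 18.5: wL³/(24EI) = 264.4/EI
  θ_D0 = 645.3/EI,  θ_E0 = 569/EI
Flexibility coefficients: a unit moment at one end gives L/(3EI) there and L/(6EI) at the far end, so f₁₁ = f₂₂ = 2.333/EI and f₁₂ = f₂₁ = 1.167/EI.
Compatibility — zero rotation at each built-in end:
  2.333 M_D + 1.167 M_E = 645.3
  1.167 M_D + 2.333 M_E = 569
Solving the pair gives M_D = 206.2 kN·m and M_E = 140.7 kN·m (hogging).

M_E = 140.7 kN·m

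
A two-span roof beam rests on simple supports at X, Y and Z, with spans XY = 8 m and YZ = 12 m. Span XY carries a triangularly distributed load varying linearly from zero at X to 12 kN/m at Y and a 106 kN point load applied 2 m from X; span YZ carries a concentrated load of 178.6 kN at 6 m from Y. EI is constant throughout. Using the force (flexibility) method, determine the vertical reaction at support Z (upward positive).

Release continuity at Y by inserting a hinge; the redundant is the internal moment M_Y. The primary structure is two simply-supported spans XY and YZ.
End slopes at the hinge Y, treating each span as simply supported:
  span XY: triangular load, peak 12: w₀L³/(45EI) = 136.5/EI
  span XY: point load 106 at a = 2: Pab(L + a)/(6LEI) = 265/EI
  span YZ: point load 178.6 at a = 6: Pab(L + b)/(6LEI) = 1607/EI
  relative rotation θ_0 = (401.5 + 1607)/EI = 2009/EI
A unit hogging moment at Y produces rotation L₁/(3EI) + L₂/(3EI) = 6.667/EI.
Compatibility: M_Y·(L₁+L₂)/(3EI) = θ_0, giving M_Y = 301.3 kN·m (hogging).
Span YZ, ΣM about Z: R_Y^{YZ}·12 = 1072 + 301.3, so R_Y^{YZ} = 114.4 kN and R_Z = 178.6 − 114.4 = 64.19 kN.

R_Z = 64.19 kN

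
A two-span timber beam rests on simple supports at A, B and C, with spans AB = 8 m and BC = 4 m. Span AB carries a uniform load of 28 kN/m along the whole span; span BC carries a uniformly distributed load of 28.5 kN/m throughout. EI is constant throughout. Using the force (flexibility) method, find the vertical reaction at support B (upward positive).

R_B = 232.1 kN

Release continuity at B by inserting a hinge; the redundant is the internal moment M_B. The primary structure is two simply-supported spans AB and BC.
Rotations at B on the released spans (each span's end-slope, ×1/EI):
  span AB: UDL 28: wL³/(24EI) = 597.3/EI
  span BC: UDL 28.5: wL³/(24EI) = 76/EI
  relative rotation θ_0 = (597.3 + 76)/EI = 673.3/EI
A unit hogging moment at B produces rotation L₁/(3EI) + L₂/(3EI) = 4/EI.
Slope continuity at B: θ_0 = M_B·4/EI, so M_B = 673.3/4 = 168.3 kN·m (hogging).
Span AB, ΣM about A with M_B applied at B: R_B^{AB}·8 = 896 + 168.3, so R_B^{AB} = 133 kN and R_A = 224 − 133 = 90.96 kN.
Span BC, ΣM about C: R_B^{BC}·4 = 228 + 168.3, so R_B^{BC} = 99.08 kN and R_C = 114 − 99.08 = 14.92 kN.
R_B = 133 + 99.08 = 232.1 kN.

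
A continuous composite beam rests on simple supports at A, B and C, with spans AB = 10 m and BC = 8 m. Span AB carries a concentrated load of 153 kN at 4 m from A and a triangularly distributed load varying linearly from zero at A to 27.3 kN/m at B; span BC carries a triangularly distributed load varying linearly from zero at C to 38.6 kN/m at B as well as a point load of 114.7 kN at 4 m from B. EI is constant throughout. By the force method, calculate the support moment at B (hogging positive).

M_B = 393.6 kN·m

Take M_B as the redundant. Released structure: two simple spans AB and BC with a hinge at B.
Discontinuity in slope at B on the released structure — sum the simple-span end rotations:
  span AB: point load 153 at a = 4: Pab(L + a)/(6LEI) = 856.8/EI
  span AB: triangular load, peak 27.3: w₀L³/(45EI) = 606.7/EI
  span BC: triangular load, peak 38.6: w₀L³/(45EI) = 439.2/EI
  span BC: point load 114.7 at a = 4: Pab(L + b)/(6LEI) = 458.8/EI
  relative rotation θ_0 = (1463 + 898)/EI = 2361/EI
A unit hogging moment at B produces rotation L₁/(3EI) + L₂/(3EI) = 6/EI.
Slope continuity at B: θ_0 = M_B·6/EI, so M_B = 2361/6 = 393.6 kN·m (hogging).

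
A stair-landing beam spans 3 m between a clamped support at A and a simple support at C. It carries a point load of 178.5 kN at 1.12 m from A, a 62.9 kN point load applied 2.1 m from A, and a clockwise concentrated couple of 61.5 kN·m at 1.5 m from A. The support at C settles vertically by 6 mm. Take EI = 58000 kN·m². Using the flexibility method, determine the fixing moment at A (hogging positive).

M_A = 236 kN·m

Release the roller at C. Primary structure: cantilever fixed at A.
Free-end deflection of the primary structure under the applied loading (downward +):
  point load 178.5 at a = 1.12: Pa²(3L − a)/(6EI) = 294.1/EI
  point load 62.9 at a = 2.1: Pa²(3L − a)/(6EI) = 319/EI
  clockwise couple 61.5 at a = 1.5: M₀a(2L − a)/(2EI) = 207.6/EI
  δ_0 = 820.6/EI
Tip deflection under a unit load at C: L³/(3EI) = 9/EI.
With EI = 58000 kN·m²: δ_0 = 0.014149 m and δ_{CC} = 0.000155 m/kN.
Compatibility — the beam at C must follow the support down by 0.006 m: δ_0 − R_C·δ_{CC} = 0.006, so R_C = (0.014149 − 0.006)/0.000155 = 52.51 kN.
Moment equilibrium about A: M_A = Σ(load moments about A) − R_C·L = 393.5 − 52.51×3 = 236 kN·m.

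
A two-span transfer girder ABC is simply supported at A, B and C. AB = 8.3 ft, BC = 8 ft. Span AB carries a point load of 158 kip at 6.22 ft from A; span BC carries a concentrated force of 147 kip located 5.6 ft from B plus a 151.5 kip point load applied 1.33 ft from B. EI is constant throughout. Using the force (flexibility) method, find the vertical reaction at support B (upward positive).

Take M_B as the redundant. Released structure: two simple spans AB and BC with a hinge at B.
End slopes at the hinge B, treating each span as simply supported:
  span AB: point load 158 at a = 6.22: Pab(L + a)/(6LEI) = 596/EI
  span BC: point load 147 at a = 5.6: Pab(L + b)/(6LEI) = 428.1/EI
  span BC: point load 151.5 at a = 1.33: Pab(L + b)/(6LEI) = 410.8/EI
  relative rotation θ_0 = (596 + 838.8)/EI = 1435/EI
A unit hogging moment at B produces rotation L₁/(3EI) + L₂/(3EI) = 5.433/EI.
Slope continuity at B: θ_0 = M_B·5.433/EI, so M_B = 1435/5.433 = 264.1 kip·ft (hogging).
Span AB, ΣM about A with M_B applied at B: R_B^{AB}·8.3 = 982.8 + 264.1, so R_B^{AB} = 150.2 kip and R_A = 158 − 150.2 = 7.779 kip.
Span BC, ΣM about C: R_B^{BC}·8 = 1363 + 264.1, so R_B^{BC} = 203.4 kip and R_C = 298.5 − 203.4 = 95.08 kip.
R_B = 150.2 + 203.4 = 353.6 kip.

R_B = 353.6 kip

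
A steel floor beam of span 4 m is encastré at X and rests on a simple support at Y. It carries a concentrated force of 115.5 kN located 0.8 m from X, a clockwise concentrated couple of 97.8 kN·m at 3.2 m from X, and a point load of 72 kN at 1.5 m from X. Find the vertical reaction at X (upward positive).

Take the reaction at Y as the redundant and release it; the primary structure is a cantilever fixed at X.
Downward deflection at the released point Y due to the loads:
  point load 115.5 at a = 0.8: Pa²(3L − a)/(6EI) = 138/EI
  clockwise couple 97.8 at a = 3.2: M₀a(2L − a)/(2EI) = 751.1/EI
  point load 72 at a = 1.5: Pa²(3L − a)/(6EI) = 283.5/EI
  δ_0 = 1173/EI
Flexibility coefficient — unit upward force at Y: δ_{YY} = L³/(3EI) = 21.33/EI.
Compatibility at Y: δ_0 − R_Y·δ_{YY} = 0, so R_Y = 1173/21.33 = 54.97 kN.
Vertical equilibrium: R_X = ΣP − R_Y = 187.5 − 54.97 = 132.5 kN.

R_X = 132.5 kN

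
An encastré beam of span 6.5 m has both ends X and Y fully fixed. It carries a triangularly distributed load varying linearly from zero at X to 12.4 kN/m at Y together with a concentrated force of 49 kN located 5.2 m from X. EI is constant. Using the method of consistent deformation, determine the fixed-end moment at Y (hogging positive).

M_Y = 66.96 kN·m

Take the two fixed-end moments M_X, M_Y as redundants; the released structure is the simple span XY.
Simple-span end rotations at X and Y under the given loads:
  at X: triangular load, peak 12.4: 7w₀L³/(360EI) = 66.22/EI
  at Y: triangular load, peak 12.4: w₀L³/(45EI) = 75.67/EI
  at X: point load 49 at a = 5.2: Pab(L + b)/(6LEI) = 66.25/EI
  at Y: point load 49 at a = 5.2: Pab(L + a)/(6LEI) = 99.37/EI
  θ_X0 = 132.5/EI,  θ_Y0 = 175/EI
Flexibility coefficients: a unit moment at one end gives L/(3EI) there and L/(6EI) at the far end, so f₁₁ = f₂₂ = 2.167/EI and f₁₂ = f₂₁ = 1.083/EI.
Compatibility — zero rotation at each built-in end:
  2.167 M_X + 1.083 M_Y = 132.5
  1.083 M_X + 2.167 M_Y = 175
Solving the pair gives M_X = 27.66 kN·m and M_Y = 66.96 kN·m (hogging).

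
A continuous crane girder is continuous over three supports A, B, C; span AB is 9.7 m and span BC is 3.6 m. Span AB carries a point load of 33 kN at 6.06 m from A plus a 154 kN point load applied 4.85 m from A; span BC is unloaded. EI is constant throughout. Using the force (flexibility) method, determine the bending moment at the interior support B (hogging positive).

M_B = 248.7 kN·m

Insert a hinge at B; M_B is the redundant, and each span becomes simply supported.
Rotations at B on the released spans (each span's end-slope, ×1/EI):
  span AB: point load 33 at a = 6.06: Pab(L + a)/(6LEI) = 197.1/EI
  span AB: point load 154 at a = 4.85: Pab(L + a)/(6LEI) = 905.6/EI
  relative rotation θ_0 = (1103 + 0)/EI = 1103/EI
A unit hogging moment at B produces rotation L₁/(3EI) + L₂/(3EI) = 4.433/EI.
Slope continuity at B: θ_0 = M_B·4.433/EI, so M_B = 1103/4.433 = 248.7 kN·m (hogging).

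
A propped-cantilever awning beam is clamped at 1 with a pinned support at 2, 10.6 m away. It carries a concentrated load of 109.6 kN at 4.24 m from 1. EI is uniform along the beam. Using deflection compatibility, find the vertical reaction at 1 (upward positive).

R_1 = 86.8 kN

Choose R_2 as the redundant. The primary structure is the cantilever fixed at 1.
Deflection at 2 on the released cantilever, summing each load's contribution:
  point load 109.6 at a = 4.24: Pa²(3L − a)/(6EI) = 9050/EI
Tip deflection under a unit load at 2: L³/(3EI) = 397/EI.
The prop prevents deflection at 2: R_2 = δ_0/δ_{22} = 9050/397 = 22.8 kN.
Vertical equilibrium: R_1 = ΣP − R_2 = 109.6 − 22.8 = 86.8 kN.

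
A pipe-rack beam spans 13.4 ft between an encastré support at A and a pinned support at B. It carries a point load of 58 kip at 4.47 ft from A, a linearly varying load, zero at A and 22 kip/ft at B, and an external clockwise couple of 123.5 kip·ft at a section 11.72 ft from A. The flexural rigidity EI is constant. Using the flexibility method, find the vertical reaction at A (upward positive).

Release the roller at B. Primary structure: cantilever fixed at A.
Primary-structure tip deflection at B by superposition:
  point load 58 at a = 4.47: Pa²(3L − a)/(6EI) = 6901/EI
  triangular load, peak 22 at the free end: 11w₀L⁴/(120EI) = 65021/EI
  clockwise couple 123.5 at a = 11.72: M₀a(2L − a)/(2EI) = 10914/EI
  δ_0 = 82836/EI
Flexibility coefficient — unit upward force at B: δ_{BB} = L³/(3EI) = 802/EI.
Compatibility at B: δ_0 − R_B·δ_{BB} = 0, so R_B = 82836/802 = 103.3 kip.
Vertical equilibrium: R_A = ΣP − R_B = 205.4 − 103.3 = 102.1 kip.

R_A = 102.1 kip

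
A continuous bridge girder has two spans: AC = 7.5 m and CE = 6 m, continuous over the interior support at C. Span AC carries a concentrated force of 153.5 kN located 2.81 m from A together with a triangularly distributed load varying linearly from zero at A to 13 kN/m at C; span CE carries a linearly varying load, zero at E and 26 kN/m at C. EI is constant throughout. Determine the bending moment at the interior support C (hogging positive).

M_C = 157.8 kN·m

Take M_C as the redundant. Released structure: two simple spans AC and CE with a hinge at C.
Rotations at C on the released spans (each span's end-slope, ×1/EI):
  span AC: point load 153.5 at a = 2.81: Pab(L + a)/(6LEI) = 463.5/EI
  span AC: triangular load, peak 13: w₀L³/(45EI) = 121.9/EI
  span CE: triangular load, peak 26: w₀L³/(45EI) = 124.8/EI
  relative rotation θ_0 = (585.4 + 124.8)/EI = 710.2/EI
A unit hogging moment at C produces rotation L₁/(3EI) + L₂/(3EI) = 4.5/EI.
Compatibility: M_C·(L₁+L₂)/(3EI) = θ_0, giving M_C = 157.8 kN·m (hogging).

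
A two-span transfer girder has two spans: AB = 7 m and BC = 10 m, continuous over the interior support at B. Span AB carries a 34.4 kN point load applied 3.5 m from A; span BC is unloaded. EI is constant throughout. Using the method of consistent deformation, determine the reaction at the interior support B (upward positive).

R_B = 21.71 kN

Release continuity at B by inserting a hinge; the redundant is the internal moment M_B. The primary structure is two simply-supported spans AB and BC.
Discontinuity in slope at B on the released structure — sum the simple-span end rotations:
  span AB: point load 34.4 at a = 3.5: Pab(L + a)/(6LEI) = 105.3/EI
  relative rotation θ_0 = (105.3 + 0)/EI = 105.3/EI
A unit hogging moment at B produces rotation L₁/(3EI) + L₂/(3EI) = 5.667/EI.
Compatibility: M_B·(L₁+L₂)/(3EI) = θ_0, giving M_B = 18.59 kN·m (hogging).
Span AB, ΣM about A with M_B applied at B: R_B^{AB}·7 = 120.4 + 18.59, so R_B^{AB} = 19.86 kN and R_A = 34.4 − 19.86 = 14.54 kN.
Span BC, ΣM about C: R_B^{BC}·10 = 0 + 18.59, so R_B^{BC} = 1.859 kN and R_C = 0 − 1.859 = -1.859 kN.
R_B = 19.86 + 1.859 = 21.71 kN.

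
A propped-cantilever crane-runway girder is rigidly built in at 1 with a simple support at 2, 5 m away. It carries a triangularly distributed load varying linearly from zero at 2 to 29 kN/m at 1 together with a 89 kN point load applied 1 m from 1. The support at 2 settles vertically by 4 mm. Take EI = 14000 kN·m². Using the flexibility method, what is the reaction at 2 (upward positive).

R_2 = 18.14 kN

Choose R_2 as the redundant. The primary structure is the cantilever fixed at 1.
Deflection at 2 on the released cantilever, summing each load's contribution:
  triangular load, peak 29 at the fixed end: w₀L⁴/(30EI) = 604.2/EI
  point load 89 at a = 1: Pa²(3L − a)/(6EI) = 207.7/EI
  δ_0 = 811.8/EI
Tip deflection under a unit load at 2: L³/(3EI) = 41.67/EI.
With EI = 14000 kN·m²: δ_0 = 0.057988 m and δ_{22} = 0.002976 m/kN.
Compatibility — the beam at 2 must follow the support down by 0.004 m: δ_0 − R_2·δ_{22} = 0.004, so R_2 = (0.057988 − 0.004)/0.002976 = 18.14 kN.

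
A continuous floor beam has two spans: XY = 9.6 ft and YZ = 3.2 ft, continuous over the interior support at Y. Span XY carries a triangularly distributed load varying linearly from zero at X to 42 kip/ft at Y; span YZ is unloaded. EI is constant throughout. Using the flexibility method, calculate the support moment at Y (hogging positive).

M_Y = 193.5 kip·ft

Release continuity at Y by inserting a hinge; the redundant is the internal moment M_Y. The primary structure is two simply-supported spans XY and YZ.
Rotations at Y on the released spans (each span's end-slope, ×1/EI):
  span XY: triangular load, peak 42: w₀L³/(45EI) = 825.8/EI
  relative rotation θ_0 = (825.8 + 0)/EI = 825.8/EI
A unit hogging moment at Y produces rotation L₁/(3EI) + L₂/(3EI) = 4.267/EI.
Compatibility: M_Y·(L₁+L₂)/(3EI) = θ_0, giving M_Y = 193.5 kip·ft (hogging).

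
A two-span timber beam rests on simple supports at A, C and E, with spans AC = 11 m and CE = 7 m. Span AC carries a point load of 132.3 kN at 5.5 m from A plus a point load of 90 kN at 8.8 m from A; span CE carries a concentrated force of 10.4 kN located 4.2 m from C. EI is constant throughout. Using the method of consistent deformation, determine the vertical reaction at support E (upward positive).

R_E = -30.71 kN

Release continuity at C by inserting a hinge; the redundant is the internal moment M_C. The primary structure is two simply-supported spans AC and CE.
End slopes at the hinge C, treating each span as simply supported:
  span AC: point load 132.3 at a = 5.5: Pab(L + a)/(6LEI) = 1001/EI
  span AC: point load 90 at a = 8.8: Pab(L + a)/(6LEI) = 522.7/EI
  span CE: point load 10.4 at a = 4.2: Pab(L + b)/(6LEI) = 28.54/EI
  relative rotation θ_0 = (1523 + 28.54)/EI = 1552/EI
A unit hogging moment at C produces rotation L₁/(3EI) + L₂/(3EI) = 6/EI.
Slope continuity at C: θ_0 = M_C·6/EI, so M_C = 1552/6 = 258.6 kN·m (hogging).
Span CE, ΣM about E: R_C^{CE}·7 = 29.12 + 258.6, so R_C^{CE} = 41.11 kN and R_E = 10.4 − 41.11 = -30.71 kN.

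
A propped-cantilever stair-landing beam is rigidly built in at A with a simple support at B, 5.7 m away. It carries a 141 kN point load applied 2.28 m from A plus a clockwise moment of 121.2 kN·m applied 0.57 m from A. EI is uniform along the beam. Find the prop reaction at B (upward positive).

R_B = 35.39 kN

Take the reaction at B as the redundant and release it; the primary structure is a cantilever fixed at A.
Primary-structure tip deflection at B by superposition:
  point load 141 at a = 2.28: Pa²(3L − a)/(6EI) = 1810/EI
  clockwise couple 121.2 at a = 0.57: M₀a(2L − a)/(2EI) = 374.1/EI
  δ_0 = 2185/EI
Tip deflection under a unit load at B: L³/(3EI) = 61.73/EI.
The prop prevents deflection at B: R_B = δ_0/δ_{BB} = 2185/61.73 = 35.39 kN.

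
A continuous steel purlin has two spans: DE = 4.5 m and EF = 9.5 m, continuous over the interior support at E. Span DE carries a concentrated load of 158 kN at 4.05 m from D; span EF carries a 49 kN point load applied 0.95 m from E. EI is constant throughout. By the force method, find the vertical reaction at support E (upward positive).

Release continuity at E by inserting a hinge; the redundant is the internal moment M_E. The primary structure is two simply-supported spans DE and EF.
Rotations at E on the released spans (each span's end-slope, ×1/EI):
  span DE: point load 158 at a = 4.05: Pab(L + a)/(6LEI) = 91.19/EI
  span EF: point load 49 at a = 0.95: Pab(L + b)/(6LEI) = 126/EI
  relative rotation θ_0 = (91.19 + 126)/EI = 217.2/EI
A unit hogging moment at E produces rotation L₁/(3EI) + L₂/(3EI) = 4.667/EI.
Compatibility: M_E·(L₁+L₂)/(3EI) = θ_0, giving M_E = 46.55 kN·m (hogging).
Span DE, ΣM about D with M_E applied at E: R_E^{DE}·4.5 = 639.9 + 46.55, so R_E^{DE} = 152.5 kN and R_D = 158 − 152.5 = 5.456 kN.
Span EF, ΣM about F: R_E^{EF}·9.5 = 418.9 + 46.55, so R_E^{EF} = 49 kN and R_F = 49 − 49 = 0.000304 kN.
R_E = 152.5 + 49 = 201.5 kN.

R_E = 201.5 kN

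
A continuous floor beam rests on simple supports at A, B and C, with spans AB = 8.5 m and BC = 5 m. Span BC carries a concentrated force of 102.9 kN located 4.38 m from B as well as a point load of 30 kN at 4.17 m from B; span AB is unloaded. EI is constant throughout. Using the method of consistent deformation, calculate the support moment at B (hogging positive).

M_B = 16.12 kN·m

Release continuity at B by inserting a hinge; the redundant is the internal moment M_B. The primary structure is two simply-supported spans AB and BC.
Rotations at B on the released spans (each span's end-slope, ×1/EI):
  span BC: point load 102.9 at a = 4.38: Pab(L + b)/(6LEI) = 52.35/EI
  span BC: point load 30 at a = 4.17: Pab(L + b)/(6LEI) = 20.18/EI
  relative rotation θ_0 = (0 + 72.53)/EI = 72.53/EI
A unit hogging moment at B produces rotation L₁/(3EI) + L₂/(3EI) = 4.5/EI.
Compatibility: M_B·(L₁+L₂)/(3EI) = θ_0, giving M_B = 16.12 kN·m (hogging).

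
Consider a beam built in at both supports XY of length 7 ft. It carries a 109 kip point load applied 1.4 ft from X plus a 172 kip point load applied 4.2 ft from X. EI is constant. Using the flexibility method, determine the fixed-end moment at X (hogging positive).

M_X = 213.2 kip·ft

Take the two fixed-end moments M_X, M_Y as redundants; the released structure is the simple span XY.
Simple-span end rotations at X and Y under the given loads:
  at X: point load 109 at a = 1.4: Pab(L + b)/(6LEI) = 256.4/EI
  at Y: point load 109 at a = 1.4: Pab(L + a)/(6LEI) = 170.9/EI
  at X: point load 172 at a = 4.2: Pab(L + b)/(6LEI) = 472/EI
  at Y: point load 172 at a = 4.2: Pab(L + a)/(6LEI) = 539.4/EI
  θ_X0 = 728.3/EI,  θ_Y0 = 710.3/EI
Flexibility coefficients: a unit moment at one end gives L/(3EI) there and L/(6EI) at the far end, so f₁₁ = f₂₂ = 2.333/EI and f₁₂ = f₂₁ = 1.167/EI.
Compatibility — zero rotation at each built-in end:
  2.333 M_X + 1.167 M_Y = 728.3
  1.167 M_X + 2.333 M_Y = 710.3
Solving the pair gives M_X = 213.2 kip·ft and M_Y = 197.8 kip·ft (hogging).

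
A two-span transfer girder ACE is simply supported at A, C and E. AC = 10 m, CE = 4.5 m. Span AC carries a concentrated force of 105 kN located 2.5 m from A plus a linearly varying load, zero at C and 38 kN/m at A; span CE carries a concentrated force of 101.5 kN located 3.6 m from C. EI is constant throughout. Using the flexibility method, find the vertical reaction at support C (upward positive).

Release continuity at C by inserting a hinge; the redundant is the internal moment M_C. The primary structure is two simply-supported spans AC and CE.
End slopes at the hinge C, treating each span as simply supported:
  span AC: point load 105 at a = 2.5: Pab(L + a)/(6LEI) = 410.2/EI
  span AC: triangular load, peak 38: 7w₀L³/(360EI) = 738.9/EI
  span CE: point load 101.5 at a = 3.6: Pab(L + b)/(6LEI) = 65.77/EI
  relative rotation θ_0 = (1149 + 65.77)/EI = 1215/EI
A unit hogging moment at C produces rotation L₁/(3EI) + L₂/(3EI) = 4.833/EI.
Compatibility: M_C·(L₁+L₂)/(3EI) = θ_0, giving M_C = 251.3 kN·m (hogging).
Span AC, ΣM about A with M_C applied at C: R_C^{AC}·10 = 895.8 + 251.3, so R_C^{AC} = 114.7 kN and R_A = 295 − 114.7 = 180.3 kN.
Span CE, ΣM about E: R_C^{CE}·4.5 = 91.35 + 251.3, so R_C^{CE} = 76.15 kN and R_E = 101.5 − 76.15 = 25.35 kN.
R_C = 114.7 + 76.15 = 190.9 kN.

R_C = 190.9 kN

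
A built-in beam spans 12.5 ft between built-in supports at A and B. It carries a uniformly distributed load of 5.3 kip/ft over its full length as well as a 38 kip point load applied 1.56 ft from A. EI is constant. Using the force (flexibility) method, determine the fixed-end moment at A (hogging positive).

Release both end moments; the primary structure is a simply-supported span AB with redundants M_A and M_B.
Simple-span end rotations at A and B under the given loads:
  at A: UDL 5.3: wL³/(24EI) = 431.3/EI
  at B: UDL 5.3: wL³/(24EI) = 431.3/EI
  at A: point load 38 at a = 1.56: Pab(L + b)/(6LEI) = 202.7/EI
  at B: point load 38 at a = 1.56: Pab(L + a)/(6LEI) = 121.6/EI
  θ_A0 = 634/EI,  θ_B0 = 552.9/EI
Flexibility coefficients: a unit moment at one end gives L/(3EI) there and L/(6EI) at the far end, so f₁₁ = f₂₂ = 4.167/EI and f₁₂ = f₂₁ = 2.083/EI.
Compatibility — zero rotation at each built-in end:
  4.167 M_A + 2.083 M_B = 634
  2.083 M_A + 4.167 M_B = 552.9
Solving the pair gives M_A = 114.4 kip·ft and M_B = 75.49 kip·ft (hogging).

M_A = 114.4 kip·ft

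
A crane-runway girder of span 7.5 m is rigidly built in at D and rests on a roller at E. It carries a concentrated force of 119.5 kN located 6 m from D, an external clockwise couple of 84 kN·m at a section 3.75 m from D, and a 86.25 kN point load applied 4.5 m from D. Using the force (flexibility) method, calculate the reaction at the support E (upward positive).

Choose R_E as the redundant. The primary structure is the cantilever fixed at D.
Free-end deflection of the primary structure under the applied loading (downward +):
  point load 119.5 at a = 6: Pa²(3L − a)/(6EI) = 11830/EI
  clockwise couple 84 at a = 3.75: M₀a(2L − a)/(2EI) = 1772/EI
  point load 86.25 at a = 4.5: Pa²(3L − a)/(6EI) = 5240/EI
  δ_0 = 18842/EI
Tip deflection under a unit load at E: L³/(3EI) = 140.6/EI.
Compatibility at E: δ_0 − R_E·δ_{EE} = 0, so R_E = 18842/140.6 = 134 kN.

R_E = 134 kN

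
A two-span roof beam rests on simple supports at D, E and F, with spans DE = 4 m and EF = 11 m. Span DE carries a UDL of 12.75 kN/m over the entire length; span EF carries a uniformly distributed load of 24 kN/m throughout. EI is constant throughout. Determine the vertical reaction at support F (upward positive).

R_F = 107.2 kN

Insert a hinge at E; M_E is the redundant, and each span becomes simply supported.
End slopes at the hinge E, treating each span as simply supported:
  span DE: UDL 12.75: wL³/(24EI) = 34/EI
  span EF: UDL 24: wL³/(24EI) = 1331/EI
  relative rotation θ_0 = (34 + 1331)/EI = 1365/EI
A unit hogging moment at E produces rotation L₁/(3EI) + L₂/(3EI) = 5/EI.
Slope continuity at E: θ_0 = M_E·5/EI, so M_E = 1365/5 = 273 kN·m (hogging).
Span EF, ΣM about F: R_E^{EF}·11 = 1452 + 273, so R_E^{EF} = 156.8 kN and R_F = 264 − 156.8 = 107.2 kN.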